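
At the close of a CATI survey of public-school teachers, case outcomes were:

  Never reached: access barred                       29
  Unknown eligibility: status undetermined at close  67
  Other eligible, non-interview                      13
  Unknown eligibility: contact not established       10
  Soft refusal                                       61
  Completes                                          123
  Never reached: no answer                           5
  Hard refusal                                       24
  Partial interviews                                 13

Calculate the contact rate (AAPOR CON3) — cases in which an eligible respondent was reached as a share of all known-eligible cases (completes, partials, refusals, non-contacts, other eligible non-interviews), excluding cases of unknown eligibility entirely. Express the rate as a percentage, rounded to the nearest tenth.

87.3%

Refusal or break-off = 24 + 61 = 85
Never reached = 5 + 29 = 34
Eligibility not determined = 10 + 67 = 77
Top = 123 + 13 + 85 + 13 = 234
Base = 123 + 13 + 85 + 34 + 13 = 268
CON3 = 234 / 268 = 0.8731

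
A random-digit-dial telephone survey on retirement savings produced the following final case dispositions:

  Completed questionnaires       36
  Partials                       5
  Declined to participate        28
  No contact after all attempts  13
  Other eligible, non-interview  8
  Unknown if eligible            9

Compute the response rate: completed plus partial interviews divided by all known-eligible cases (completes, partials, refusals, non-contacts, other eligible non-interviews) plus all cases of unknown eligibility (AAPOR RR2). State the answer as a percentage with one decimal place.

Num: 36 + 5 = 41
Denom: 36 + 5 + 28 + 13 + 8 + 9 = 99
RR2 = 41 / 99 = 0.4141

41.4%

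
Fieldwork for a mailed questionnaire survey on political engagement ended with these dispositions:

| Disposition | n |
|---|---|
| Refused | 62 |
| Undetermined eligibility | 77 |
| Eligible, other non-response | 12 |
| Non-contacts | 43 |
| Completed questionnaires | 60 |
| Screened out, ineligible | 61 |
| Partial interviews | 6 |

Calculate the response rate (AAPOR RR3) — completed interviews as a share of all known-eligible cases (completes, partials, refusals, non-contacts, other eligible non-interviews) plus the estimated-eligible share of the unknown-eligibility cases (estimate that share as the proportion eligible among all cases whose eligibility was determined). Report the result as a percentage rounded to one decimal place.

24.9%

Numerator = 60
Known eligible = 60 + 6 + 62 + 43 + 12 = 183
e = 183 / (183 + 61) = 183 / 244 = 0.7500
Estimated eligible among unknowns = 0.7500 × 77 = 57.75
Denominator = 183 + 57.75 = 240.75
RR3 = 60 / 240.75 = 0.2492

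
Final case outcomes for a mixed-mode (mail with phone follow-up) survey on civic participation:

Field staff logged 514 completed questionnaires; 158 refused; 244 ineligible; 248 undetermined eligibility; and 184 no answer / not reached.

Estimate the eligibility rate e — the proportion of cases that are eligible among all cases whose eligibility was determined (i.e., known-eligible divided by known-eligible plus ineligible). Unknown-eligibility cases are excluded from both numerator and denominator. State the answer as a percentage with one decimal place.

77.8%

Known eligible = 514 + 158 + 184 = 856
e = 856 / (856 + 244) = 856 / 1100 = 0.7782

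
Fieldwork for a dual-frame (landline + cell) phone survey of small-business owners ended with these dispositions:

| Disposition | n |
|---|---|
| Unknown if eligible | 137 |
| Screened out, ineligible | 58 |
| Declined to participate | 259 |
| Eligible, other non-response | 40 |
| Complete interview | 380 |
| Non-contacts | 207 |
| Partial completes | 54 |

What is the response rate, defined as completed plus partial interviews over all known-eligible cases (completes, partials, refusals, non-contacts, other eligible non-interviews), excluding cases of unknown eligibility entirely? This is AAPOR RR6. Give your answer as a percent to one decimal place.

Numerator: 380 + 54 = 434
Base: 380 + 54 + 259 + 207 + 40 = 940
RR6 = 434 / 940 = 0.4617

46.2%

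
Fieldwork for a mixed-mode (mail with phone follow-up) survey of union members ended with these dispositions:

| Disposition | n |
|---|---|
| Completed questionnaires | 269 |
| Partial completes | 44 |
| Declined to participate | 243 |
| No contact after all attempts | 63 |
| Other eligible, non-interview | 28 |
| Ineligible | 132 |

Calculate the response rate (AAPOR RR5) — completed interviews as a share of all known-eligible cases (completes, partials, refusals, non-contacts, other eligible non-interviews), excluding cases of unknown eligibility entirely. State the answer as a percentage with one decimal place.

41.6%

Numerator → 269
Denominator → 269 + 44 + 243 + 63 + 28 = 647
RR5 = 269 / 647 = 0.4158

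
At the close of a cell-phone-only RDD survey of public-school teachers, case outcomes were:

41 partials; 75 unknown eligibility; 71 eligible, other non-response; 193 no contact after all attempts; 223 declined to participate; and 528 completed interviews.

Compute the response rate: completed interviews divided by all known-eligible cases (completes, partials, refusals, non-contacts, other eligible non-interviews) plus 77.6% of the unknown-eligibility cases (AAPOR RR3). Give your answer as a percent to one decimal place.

47.4%

Top → 528
Determined eligible → 528 + 41 + 223 + 193 + 71 = 1056
Estimated eligible among unknowns → 0.7760 × 75 = 58.20
Denominator → 1056 + 58.20 = 1114.20
RR3 = 528 / 1114.20 = 0.4739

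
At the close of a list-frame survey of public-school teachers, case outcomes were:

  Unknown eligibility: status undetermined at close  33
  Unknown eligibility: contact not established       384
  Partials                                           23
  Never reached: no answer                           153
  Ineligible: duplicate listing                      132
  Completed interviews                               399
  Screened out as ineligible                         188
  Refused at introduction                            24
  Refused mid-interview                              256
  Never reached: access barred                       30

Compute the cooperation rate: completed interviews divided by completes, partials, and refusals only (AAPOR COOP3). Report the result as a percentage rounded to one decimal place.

56.8%

Refusals = 24 + 256 = 280
Non-contacts = 153 + 30 = 183
Undetermined eligibility = 384 + 33 = 417
Not eligible = 188 + 132 = 320
Numerator: 399
Denom: 399 + 23 + 280 = 702
COOP3 = 399 / 702 = 0.5684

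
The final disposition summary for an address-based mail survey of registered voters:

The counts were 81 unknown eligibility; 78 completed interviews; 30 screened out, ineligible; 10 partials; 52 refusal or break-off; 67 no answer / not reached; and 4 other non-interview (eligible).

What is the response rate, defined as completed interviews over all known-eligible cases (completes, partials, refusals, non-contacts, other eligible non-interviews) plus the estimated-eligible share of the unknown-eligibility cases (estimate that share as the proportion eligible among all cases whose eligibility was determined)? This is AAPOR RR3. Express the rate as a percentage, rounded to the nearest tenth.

27.7%

Num: 78
Determined eligible: 78 + 10 + 52 + 67 + 4 = 211
e = 211 / (211 + 30) = 211 / 241 = 0.8755
Estimated eligible among unknowns: 0.8755 × 81 = 70.92
Denominator: 211 + 70.92 = 281.92
RR3 = 78 / 281.92 = 0.2767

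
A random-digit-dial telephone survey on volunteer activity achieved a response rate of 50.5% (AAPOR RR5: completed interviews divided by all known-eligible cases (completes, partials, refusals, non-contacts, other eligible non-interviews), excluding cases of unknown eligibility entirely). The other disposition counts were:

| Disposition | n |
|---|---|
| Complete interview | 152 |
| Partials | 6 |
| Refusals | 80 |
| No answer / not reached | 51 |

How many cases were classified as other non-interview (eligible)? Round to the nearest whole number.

RR5 = 152 / D = 0.505
D = 152 / 0.505 = 301.0
Rest of base = 289
other non-interview (eligible) = 301.0 − 289 ≈ 12

12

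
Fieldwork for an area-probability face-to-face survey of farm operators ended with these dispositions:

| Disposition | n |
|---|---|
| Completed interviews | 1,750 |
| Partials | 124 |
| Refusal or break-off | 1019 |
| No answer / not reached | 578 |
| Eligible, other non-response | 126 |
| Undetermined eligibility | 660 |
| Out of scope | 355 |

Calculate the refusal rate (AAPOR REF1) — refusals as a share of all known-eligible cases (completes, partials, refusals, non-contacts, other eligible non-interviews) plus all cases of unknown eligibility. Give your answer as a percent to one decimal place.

23.9%

Numerator = 1019
Denominator = 1750 + 124 + 1019 + 578 + 126 + 660 = 4257
REF1 = 1019 / 4257 = 0.2394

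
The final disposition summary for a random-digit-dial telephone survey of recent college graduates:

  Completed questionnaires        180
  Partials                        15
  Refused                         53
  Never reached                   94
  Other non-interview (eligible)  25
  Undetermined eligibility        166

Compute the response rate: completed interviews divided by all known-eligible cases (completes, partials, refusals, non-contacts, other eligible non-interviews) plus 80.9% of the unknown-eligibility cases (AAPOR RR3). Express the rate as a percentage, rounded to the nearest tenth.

35.9%

Top = 180
Determined eligible = 180 + 15 + 53 + 94 + 25 = 367
e × U = 0.8090 × 166 = 134.29
Base = 367 + 134.29 = 501.29
RR3 = 180 / 501.29 = 0.3591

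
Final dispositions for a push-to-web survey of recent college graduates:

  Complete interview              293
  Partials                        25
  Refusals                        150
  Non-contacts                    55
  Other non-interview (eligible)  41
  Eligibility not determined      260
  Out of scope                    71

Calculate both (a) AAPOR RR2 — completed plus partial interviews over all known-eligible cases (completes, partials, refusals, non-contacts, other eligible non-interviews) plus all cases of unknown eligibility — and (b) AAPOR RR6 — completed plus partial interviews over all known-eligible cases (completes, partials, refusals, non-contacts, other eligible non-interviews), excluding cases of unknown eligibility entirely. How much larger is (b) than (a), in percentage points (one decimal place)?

17.8

Top: 293 + 25 = 318
Base: 293 + 25 + 150 + 55 + 41 + 260 = 824
RR2 = 318 / 824 = 0.3859
Base: 293 + 25 + 150 + 55 + 41 = 564
RR6 = 318 / 564 = 0.5638
Difference = 56.38 − 38.59 = 17.79 percentage points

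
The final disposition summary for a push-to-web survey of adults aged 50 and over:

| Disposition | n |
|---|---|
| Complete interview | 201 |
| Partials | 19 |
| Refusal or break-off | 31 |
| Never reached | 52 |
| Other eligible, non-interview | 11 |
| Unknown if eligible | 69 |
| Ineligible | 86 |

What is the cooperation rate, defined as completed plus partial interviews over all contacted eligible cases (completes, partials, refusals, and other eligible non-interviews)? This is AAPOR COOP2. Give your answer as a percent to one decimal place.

84.0%

Numerator = 201 + 19 = 220
Denominator = 201 + 19 + 31 + 11 = 262
COOP2 = 220 / 262 = 0.8397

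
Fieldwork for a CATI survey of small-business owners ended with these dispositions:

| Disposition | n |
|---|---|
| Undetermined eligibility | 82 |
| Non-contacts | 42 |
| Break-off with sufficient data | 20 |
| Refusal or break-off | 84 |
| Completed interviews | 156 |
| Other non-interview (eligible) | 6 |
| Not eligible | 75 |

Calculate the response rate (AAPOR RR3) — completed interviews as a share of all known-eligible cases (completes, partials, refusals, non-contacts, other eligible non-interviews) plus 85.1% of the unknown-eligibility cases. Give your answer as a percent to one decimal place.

Numerator = 156
Determined eligible = 156 + 20 + 84 + 42 + 6 = 308
Estimated eligible among unknowns = 0.8510 × 82 = 69.78
Base = 308 + 69.78 = 377.78
RR3 = 156 / 377.78 = 0.4129

41.3%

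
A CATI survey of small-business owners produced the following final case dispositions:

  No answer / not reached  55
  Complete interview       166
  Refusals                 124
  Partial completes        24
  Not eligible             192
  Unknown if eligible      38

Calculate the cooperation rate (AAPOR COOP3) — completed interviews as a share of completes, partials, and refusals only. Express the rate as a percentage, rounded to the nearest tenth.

52.9%

Top = 166
Base = 166 + 24 + 124 = 314
COOP3 = 166 / 314 = 0.5287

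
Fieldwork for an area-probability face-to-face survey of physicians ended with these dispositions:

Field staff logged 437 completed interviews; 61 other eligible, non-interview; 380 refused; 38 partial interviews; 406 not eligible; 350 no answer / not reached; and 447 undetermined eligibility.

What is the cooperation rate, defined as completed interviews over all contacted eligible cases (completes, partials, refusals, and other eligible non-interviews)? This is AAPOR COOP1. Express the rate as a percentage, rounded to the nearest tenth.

47.7%

Numerator → 437
Base → 437 + 38 + 380 + 61 = 916
COOP1 = 437 / 916 = 0.4771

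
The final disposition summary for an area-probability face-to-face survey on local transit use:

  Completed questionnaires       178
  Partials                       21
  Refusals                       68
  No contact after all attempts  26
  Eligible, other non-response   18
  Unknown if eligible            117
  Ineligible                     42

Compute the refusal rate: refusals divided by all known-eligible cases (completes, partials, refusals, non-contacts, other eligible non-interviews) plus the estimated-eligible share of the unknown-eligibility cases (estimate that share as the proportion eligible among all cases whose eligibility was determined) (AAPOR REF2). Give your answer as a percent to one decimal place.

16.4%

Numerator = 68
Eligible (known) = 178 + 21 + 68 + 26 + 18 = 311
e = 311 / (311 + 42) = 311 / 353 = 0.8810
e × U = 0.8810 × 117 = 103.08
Base = 311 + 103.08 = 414.08
REF2 = 68 / 414.08 = 0.1642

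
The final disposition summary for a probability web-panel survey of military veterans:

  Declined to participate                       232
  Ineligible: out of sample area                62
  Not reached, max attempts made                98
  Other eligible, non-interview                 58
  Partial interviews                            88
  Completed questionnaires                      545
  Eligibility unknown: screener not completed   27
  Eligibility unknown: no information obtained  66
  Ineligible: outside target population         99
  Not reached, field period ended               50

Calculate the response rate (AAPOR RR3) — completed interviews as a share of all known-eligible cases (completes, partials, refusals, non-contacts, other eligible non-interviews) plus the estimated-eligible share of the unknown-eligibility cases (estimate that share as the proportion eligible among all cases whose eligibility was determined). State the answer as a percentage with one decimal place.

47.3%

Never reached = 50 + 98 = 148
Undetermined eligibility = 27 + 66 = 93
Out of scope = 99 + 62 = 161
Top → 545
Eligible (known) → 545 + 88 + 232 + 148 + 58 = 1071
e = 1071 / (1071 + 161) = 1071 / 1232 = 0.8693
e × U → 0.8693 × 93 = 80.84
Base → 1071 + 80.84 = 1151.84
RR3 = 545 / 1151.84 = 0.4732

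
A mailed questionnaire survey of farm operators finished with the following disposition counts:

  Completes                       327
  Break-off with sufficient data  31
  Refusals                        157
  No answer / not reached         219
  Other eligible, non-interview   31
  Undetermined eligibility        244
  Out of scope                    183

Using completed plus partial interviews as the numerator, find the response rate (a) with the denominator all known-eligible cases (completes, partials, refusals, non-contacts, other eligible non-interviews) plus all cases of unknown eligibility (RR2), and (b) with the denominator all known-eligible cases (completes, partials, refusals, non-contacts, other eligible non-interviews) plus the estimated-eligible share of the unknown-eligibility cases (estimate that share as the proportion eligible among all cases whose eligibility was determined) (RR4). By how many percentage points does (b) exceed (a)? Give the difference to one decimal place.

1.7

Top → 327 + 31 = 358
Denom → 327 + 31 + 157 + 219 + 31 + 244 = 1009
RR2 = 358 / 1009 = 0.3548
Determined eligible → 327 + 31 + 157 + 219 + 31 = 765
e = 765 / (765 + 183) = 765 / 948 = 0.8070
Eligible share of unknowns → 0.8070 × 244 = 196.91
Denom → 765 + 196.91 = 961.91
RR4 = 358 / 961.91 = 0.3722
Difference = 37.22 − 35.48 = 1.74 percentage points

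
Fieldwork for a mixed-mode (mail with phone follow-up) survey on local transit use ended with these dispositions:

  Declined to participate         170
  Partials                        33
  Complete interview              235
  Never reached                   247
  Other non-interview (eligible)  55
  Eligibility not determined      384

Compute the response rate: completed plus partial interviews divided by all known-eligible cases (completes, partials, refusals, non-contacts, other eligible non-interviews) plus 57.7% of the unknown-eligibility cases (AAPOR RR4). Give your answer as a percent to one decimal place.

Num → 235 + 33 = 268
Eligible (known) → 235 + 33 + 170 + 247 + 55 = 740
Eligible share of unknowns → 0.5770 × 384 = 221.57
Denom → 740 + 221.57 = 961.57
RR4 = 268 / 961.57 = 0.2787

27.9%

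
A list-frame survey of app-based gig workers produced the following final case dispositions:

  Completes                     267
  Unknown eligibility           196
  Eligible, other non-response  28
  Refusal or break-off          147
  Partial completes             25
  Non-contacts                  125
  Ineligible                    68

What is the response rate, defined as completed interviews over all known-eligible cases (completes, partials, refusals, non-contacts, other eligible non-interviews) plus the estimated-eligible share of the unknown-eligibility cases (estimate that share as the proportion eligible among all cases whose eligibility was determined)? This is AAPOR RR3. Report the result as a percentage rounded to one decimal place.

34.8%

Numerator: 267
Determined eligible: 267 + 25 + 147 + 125 + 28 = 592
e = 592 / (592 + 68) = 592 / 660 = 0.8970
e × U: 0.8970 × 196 = 175.81
Denom: 592 + 175.81 = 767.81
RR3 = 267 / 767.81 = 0.3477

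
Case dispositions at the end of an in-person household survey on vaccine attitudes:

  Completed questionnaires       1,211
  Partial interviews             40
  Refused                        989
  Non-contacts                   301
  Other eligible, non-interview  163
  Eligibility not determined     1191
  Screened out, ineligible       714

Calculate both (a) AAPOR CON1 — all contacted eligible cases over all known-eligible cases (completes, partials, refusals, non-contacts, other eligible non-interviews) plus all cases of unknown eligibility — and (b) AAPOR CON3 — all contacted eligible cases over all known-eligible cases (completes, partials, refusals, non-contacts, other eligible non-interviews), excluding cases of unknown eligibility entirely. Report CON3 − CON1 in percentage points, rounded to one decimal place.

Numerator → 1211 + 40 + 989 + 163 = 2403
Denominator → 1211 + 40 + 989 + 301 + 163 + 1191 = 3895
CON1 = 2403 / 3895 = 0.6169
Denominator → 1211 + 40 + 989 + 301 + 163 = 2704
CON3 = 2403 / 2704 = 0.8887
Difference = 88.87 − 61.69 = 27.18 percentage points

27.2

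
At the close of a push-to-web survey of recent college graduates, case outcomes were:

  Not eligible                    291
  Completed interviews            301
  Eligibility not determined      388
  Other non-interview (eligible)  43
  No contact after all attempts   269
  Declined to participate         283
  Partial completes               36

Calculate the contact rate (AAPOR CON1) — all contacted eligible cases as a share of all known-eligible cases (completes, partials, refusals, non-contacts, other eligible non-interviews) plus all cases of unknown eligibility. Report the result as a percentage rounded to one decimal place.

Top: 301 + 36 + 283 + 43 = 663
Denominator: 301 + 36 + 283 + 269 + 43 + 388 = 1320
CON1 = 663 / 1320 = 0.5023

50.2%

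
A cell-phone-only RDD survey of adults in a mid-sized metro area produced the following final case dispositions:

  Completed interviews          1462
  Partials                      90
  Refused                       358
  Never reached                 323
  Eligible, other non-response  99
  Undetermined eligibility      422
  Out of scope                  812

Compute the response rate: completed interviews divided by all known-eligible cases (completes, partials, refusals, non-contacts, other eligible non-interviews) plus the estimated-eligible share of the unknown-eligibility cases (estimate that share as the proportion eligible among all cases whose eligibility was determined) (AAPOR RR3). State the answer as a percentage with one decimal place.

Num: 1462
Known eligible: 1462 + 90 + 358 + 323 + 99 = 2332
e = 2332 / (2332 + 812) = 2332 / 3144 = 0.7417
Eligible share of unknowns: 0.7417 × 422 = 313.00
Base: 2332 + 313.00 = 2645.00
RR3 = 1462 / 2645.00 = 0.5527

55.3%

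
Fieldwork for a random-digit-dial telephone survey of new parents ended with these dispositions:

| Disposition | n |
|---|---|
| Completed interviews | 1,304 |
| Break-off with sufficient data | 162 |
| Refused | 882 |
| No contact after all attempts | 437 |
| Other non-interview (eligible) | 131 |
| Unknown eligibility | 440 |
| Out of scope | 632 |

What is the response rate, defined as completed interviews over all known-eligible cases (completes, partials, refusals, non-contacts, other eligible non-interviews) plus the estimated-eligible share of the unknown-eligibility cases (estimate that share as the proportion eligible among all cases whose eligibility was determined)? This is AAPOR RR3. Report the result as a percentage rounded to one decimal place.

Num → 1304
Known eligible → 1304 + 162 + 882 + 437 + 131 = 2916
e = 2916 / (2916 + 632) = 2916 / 3548 = 0.8219
Estimated eligible among unknowns → 0.8219 × 440 = 361.64
Denominator → 2916 + 361.64 = 3277.64
RR3 = 1304 / 3277.64 = 0.3978

39.8%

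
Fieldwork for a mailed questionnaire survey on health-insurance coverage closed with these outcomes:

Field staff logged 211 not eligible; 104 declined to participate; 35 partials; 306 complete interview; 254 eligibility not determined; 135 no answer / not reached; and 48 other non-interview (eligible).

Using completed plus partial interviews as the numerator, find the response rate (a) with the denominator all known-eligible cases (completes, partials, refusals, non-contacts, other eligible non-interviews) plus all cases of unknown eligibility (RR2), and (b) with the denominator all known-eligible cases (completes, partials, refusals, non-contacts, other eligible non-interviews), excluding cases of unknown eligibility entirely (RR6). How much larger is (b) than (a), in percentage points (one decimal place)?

15.6

Numerator = 306 + 35 = 341
Denominator = 306 + 35 + 104 + 135 + 48 + 254 = 882
RR2 = 341 / 882 = 0.3866
Denominator = 306 + 35 + 104 + 135 + 48 = 628
RR6 = 341 / 628 = 0.5430
Difference = 54.30 − 38.66 = 15.64 percentage points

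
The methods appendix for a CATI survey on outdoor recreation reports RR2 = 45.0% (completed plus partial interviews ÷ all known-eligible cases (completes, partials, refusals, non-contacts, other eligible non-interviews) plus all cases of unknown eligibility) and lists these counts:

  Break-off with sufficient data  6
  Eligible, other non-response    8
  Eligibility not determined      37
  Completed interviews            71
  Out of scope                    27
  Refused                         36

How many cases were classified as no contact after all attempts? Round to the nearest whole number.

Top = 71 + 6 = 77
RR2 = 77 / D = 0.450
D = 77 / 0.450 = 171.1
Rest of base = 158
no contact after all attempts = 171.1 − 158 ≈ 13

13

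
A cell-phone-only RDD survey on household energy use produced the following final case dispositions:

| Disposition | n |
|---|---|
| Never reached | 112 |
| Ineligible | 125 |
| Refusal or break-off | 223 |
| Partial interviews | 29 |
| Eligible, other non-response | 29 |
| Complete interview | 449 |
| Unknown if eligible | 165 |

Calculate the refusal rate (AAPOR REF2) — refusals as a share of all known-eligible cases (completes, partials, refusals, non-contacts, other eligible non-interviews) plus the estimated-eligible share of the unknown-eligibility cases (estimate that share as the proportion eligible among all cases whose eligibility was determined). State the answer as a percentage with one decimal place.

Num: 223
Eligible (known): 449 + 29 + 223 + 112 + 29 = 842
e = 842 / (842 + 125) = 842 / 967 = 0.8707
e × U: 0.8707 × 165 = 143.67
Denom: 842 + 143.67 = 985.67
REF2 = 223 / 985.67 = 0.2262

22.6%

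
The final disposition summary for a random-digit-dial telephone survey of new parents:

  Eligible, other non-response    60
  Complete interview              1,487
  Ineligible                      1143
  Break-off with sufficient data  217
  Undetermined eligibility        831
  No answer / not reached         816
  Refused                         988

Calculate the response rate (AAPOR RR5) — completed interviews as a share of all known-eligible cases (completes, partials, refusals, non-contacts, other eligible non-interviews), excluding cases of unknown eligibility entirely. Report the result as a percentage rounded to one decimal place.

Num: 1487
Base: 1487 + 217 + 988 + 816 + 60 = 3568
RR5 = 1487 / 3568 = 0.4168

41.7%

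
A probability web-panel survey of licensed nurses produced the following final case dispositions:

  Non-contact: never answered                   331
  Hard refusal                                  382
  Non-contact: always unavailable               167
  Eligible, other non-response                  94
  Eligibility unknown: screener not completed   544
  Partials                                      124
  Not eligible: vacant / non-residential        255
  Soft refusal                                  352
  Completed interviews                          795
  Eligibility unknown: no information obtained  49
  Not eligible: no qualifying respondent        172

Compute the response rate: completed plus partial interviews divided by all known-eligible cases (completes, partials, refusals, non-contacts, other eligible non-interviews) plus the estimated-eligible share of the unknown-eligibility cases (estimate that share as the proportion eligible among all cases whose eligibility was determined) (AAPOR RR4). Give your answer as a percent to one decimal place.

33.5%

Declined to participate = 382 + 352 = 734
Non-contacts = 331 + 167 = 498
Eligibility not determined = 544 + 49 = 593
Ineligible = 172 + 255 = 427
Num = 795 + 124 = 919
Determined eligible = 795 + 124 + 734 + 498 + 94 = 2245
e = 2245 / (2245 + 427) = 2245 / 2672 = 0.8402
Estimated eligible among unknowns = 0.8402 × 593 = 498.24
Denom = 2245 + 498.24 = 2743.24
RR4 = 919 / 2743.24 = 0.3350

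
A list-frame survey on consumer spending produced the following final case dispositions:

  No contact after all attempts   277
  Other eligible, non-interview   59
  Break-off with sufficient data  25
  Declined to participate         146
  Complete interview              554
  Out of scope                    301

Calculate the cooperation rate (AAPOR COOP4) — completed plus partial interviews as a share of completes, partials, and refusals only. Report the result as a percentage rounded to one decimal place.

Top: 554 + 25 = 579
Denominator: 554 + 25 + 146 = 725
COOP4 = 579 / 725 = 0.7986

79.9%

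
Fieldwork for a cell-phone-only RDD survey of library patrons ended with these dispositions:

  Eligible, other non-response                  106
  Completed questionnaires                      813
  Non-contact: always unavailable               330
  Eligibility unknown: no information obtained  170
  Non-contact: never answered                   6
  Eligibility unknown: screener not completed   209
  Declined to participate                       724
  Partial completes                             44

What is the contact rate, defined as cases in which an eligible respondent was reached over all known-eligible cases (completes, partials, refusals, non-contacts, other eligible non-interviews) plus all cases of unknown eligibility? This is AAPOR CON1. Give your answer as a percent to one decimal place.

Non-contacts = 6 + 330 = 336
Undetermined eligibility = 209 + 170 = 379
Top → 813 + 44 + 724 + 106 = 1687
Base → 813 + 44 + 724 + 336 + 106 + 379 = 2402
CON1 = 1687 / 2402 = 0.7023

70.2%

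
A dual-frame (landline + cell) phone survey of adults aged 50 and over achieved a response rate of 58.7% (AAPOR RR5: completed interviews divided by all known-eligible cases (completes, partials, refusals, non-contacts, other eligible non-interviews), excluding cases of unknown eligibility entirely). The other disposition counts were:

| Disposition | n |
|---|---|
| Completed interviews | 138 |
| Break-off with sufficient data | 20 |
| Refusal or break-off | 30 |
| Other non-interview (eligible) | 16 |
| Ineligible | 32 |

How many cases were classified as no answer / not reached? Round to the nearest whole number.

RR5 = 138 / D = 0.587
D = 138 / 0.587 = 235.1
Other denominator terms total 204
no answer / not reached = 235.1 − 204 ≈ 31

31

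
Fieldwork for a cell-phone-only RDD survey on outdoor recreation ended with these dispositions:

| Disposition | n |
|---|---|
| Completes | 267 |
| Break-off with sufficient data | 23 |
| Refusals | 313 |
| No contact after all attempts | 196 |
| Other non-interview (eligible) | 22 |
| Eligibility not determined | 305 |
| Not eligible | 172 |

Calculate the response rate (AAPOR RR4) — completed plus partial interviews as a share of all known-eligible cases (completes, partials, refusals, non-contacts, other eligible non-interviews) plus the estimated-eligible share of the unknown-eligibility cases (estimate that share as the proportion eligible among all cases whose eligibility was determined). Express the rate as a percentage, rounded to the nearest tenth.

Top = 267 + 23 = 290
Eligible (known) = 267 + 23 + 313 + 196 + 22 = 821
e = 821 / (821 + 172) = 821 / 993 = 0.8268
Estimated eligible among unknowns = 0.8268 × 305 = 252.17
Base = 821 + 252.17 = 1073.17
RR4 = 290 / 1073.17 = 0.2702

27.0%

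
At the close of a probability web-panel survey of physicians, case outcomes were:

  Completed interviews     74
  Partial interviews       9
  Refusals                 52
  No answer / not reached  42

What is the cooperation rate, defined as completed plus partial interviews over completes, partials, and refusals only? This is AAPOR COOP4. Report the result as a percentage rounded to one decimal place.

61.5%

Top: 74 + 9 = 83
Base: 74 + 9 + 52 = 135
COOP4 = 83 / 135 = 0.6148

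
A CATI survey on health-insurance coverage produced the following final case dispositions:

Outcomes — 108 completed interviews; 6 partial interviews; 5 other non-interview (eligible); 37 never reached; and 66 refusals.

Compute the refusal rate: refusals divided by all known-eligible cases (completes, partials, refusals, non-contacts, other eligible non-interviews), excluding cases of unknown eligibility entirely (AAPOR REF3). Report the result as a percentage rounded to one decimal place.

Num = 66
Base = 108 + 6 + 66 + 37 + 5 = 222
REF3 = 66 / 222 = 0.2973

29.7%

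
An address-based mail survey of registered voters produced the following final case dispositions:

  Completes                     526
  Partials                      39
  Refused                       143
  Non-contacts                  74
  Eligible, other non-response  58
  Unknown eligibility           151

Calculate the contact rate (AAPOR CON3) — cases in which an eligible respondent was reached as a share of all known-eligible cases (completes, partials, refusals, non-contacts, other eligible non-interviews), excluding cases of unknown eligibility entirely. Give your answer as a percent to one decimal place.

91.2%

Top = 526 + 39 + 143 + 58 = 766
Denom = 526 + 39 + 143 + 74 + 58 = 840
CON3 = 766 / 840 = 0.9119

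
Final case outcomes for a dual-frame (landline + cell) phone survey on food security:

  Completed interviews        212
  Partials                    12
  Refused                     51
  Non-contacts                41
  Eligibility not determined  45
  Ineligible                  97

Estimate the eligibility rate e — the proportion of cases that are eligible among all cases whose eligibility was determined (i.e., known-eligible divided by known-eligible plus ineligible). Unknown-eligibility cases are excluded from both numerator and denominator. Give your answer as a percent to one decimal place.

76.5%

Determined eligible → 212 + 12 + 51 + 41 = 316
e = 316 / (316 + 97) = 316 / 413 = 0.7651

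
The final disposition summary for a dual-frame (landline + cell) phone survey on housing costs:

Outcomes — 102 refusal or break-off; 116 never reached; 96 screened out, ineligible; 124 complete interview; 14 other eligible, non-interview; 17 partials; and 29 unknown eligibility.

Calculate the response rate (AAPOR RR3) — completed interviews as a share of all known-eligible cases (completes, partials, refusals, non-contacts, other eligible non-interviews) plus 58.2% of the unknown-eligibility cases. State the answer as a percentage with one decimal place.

31.8%

Numerator → 124
Known eligible → 124 + 17 + 102 + 116 + 14 = 373
Estimated eligible among unknowns → 0.5820 × 29 = 16.88
Denominator → 373 + 16.88 = 389.88
RR3 = 124 / 389.88 = 0.3180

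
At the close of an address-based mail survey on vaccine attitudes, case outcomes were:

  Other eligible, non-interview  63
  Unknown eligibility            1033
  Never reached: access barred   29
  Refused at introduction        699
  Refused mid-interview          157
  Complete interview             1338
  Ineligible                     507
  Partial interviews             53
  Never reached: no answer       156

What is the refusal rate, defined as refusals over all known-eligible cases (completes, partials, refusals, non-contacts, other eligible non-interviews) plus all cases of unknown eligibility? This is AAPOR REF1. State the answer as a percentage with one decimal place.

24.3%

Declined to participate = 699 + 157 = 856
Non-contacts = 156 + 29 = 185
Num = 856
Denominator = 1338 + 53 + 856 + 185 + 63 + 1033 = 3528
REF1 = 856 / 3528 = 0.2426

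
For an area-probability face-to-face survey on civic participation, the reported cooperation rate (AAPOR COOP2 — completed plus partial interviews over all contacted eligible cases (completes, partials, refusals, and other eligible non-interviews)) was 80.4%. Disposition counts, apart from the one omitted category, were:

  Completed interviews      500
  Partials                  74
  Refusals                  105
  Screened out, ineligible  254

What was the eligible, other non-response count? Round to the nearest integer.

35

Num = 500 + 74 = 574
COOP2 = 574 / D = 0.804
D = 574 / 0.804 = 713.9
Other denominator terms total 679
eligible, other non-response = 713.9 − 679 ≈ 35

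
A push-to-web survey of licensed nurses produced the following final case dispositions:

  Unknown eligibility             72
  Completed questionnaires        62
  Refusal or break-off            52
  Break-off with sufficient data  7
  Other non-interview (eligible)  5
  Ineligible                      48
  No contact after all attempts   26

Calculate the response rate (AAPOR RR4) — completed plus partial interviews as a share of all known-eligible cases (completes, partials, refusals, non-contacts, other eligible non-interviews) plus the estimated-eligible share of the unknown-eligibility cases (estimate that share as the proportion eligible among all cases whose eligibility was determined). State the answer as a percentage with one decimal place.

33.4%

Top = 62 + 7 = 69
Known eligible = 62 + 7 + 52 + 26 + 5 = 152
e = 152 / (152 + 48) = 152 / 200 = 0.7600
Estimated eligible among unknowns = 0.7600 × 72 = 54.72
Base = 152 + 54.72 = 206.72
RR4 = 69 / 206.72 = 0.3338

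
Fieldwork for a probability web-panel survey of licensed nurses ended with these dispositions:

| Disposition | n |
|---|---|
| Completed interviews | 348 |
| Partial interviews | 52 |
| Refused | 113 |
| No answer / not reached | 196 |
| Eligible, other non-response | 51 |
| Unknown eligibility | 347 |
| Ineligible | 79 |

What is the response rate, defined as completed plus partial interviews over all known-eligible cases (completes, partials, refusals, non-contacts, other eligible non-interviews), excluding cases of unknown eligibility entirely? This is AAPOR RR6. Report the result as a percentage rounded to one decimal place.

52.6%

Num: 348 + 52 = 400
Base: 348 + 52 + 113 + 196 + 51 = 760
RR6 = 400 / 760 = 0.5263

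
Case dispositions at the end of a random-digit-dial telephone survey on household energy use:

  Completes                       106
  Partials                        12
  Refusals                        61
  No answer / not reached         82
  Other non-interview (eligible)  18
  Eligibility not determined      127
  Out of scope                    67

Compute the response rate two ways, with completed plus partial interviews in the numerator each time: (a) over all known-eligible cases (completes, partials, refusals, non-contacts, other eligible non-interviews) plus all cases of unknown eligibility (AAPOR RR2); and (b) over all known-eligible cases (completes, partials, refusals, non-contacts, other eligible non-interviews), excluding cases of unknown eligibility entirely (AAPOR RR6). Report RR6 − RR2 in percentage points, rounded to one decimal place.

13.2

Top: 106 + 12 = 118
Denominator: 106 + 12 + 61 + 82 + 18 + 127 = 406
RR2 = 118 / 406 = 0.2906
Denominator: 106 + 12 + 61 + 82 + 18 = 279
RR6 = 118 / 279 = 0.4229
Difference = 42.29 − 29.06 = 13.23 percentage points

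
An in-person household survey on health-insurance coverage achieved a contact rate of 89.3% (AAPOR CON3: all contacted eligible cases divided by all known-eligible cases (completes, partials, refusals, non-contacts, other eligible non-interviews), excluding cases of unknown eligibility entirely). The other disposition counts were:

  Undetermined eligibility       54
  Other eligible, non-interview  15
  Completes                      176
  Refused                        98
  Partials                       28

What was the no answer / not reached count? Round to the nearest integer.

Top = 176 + 28 + 98 + 15 = 317
CON3 = 317 / D = 0.893
D = 317 / 0.893 = 355.0
Other denominator terms total 317
no answer / not reached = 355.0 − 317 ≈ 38

38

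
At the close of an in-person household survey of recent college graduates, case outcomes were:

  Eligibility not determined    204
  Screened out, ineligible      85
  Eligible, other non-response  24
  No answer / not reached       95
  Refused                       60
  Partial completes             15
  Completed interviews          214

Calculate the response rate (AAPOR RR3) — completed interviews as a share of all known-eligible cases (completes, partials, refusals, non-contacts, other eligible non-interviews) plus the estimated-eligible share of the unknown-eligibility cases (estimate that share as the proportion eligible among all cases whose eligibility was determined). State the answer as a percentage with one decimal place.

37.1%

Num: 214
Eligible (known): 214 + 15 + 60 + 95 + 24 = 408
e = 408 / (408 + 85) = 408 / 493 = 0.8276
e × U: 0.8276 × 204 = 168.83
Denom: 408 + 168.83 = 576.83
RR3 = 214 / 576.83 = 0.3710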